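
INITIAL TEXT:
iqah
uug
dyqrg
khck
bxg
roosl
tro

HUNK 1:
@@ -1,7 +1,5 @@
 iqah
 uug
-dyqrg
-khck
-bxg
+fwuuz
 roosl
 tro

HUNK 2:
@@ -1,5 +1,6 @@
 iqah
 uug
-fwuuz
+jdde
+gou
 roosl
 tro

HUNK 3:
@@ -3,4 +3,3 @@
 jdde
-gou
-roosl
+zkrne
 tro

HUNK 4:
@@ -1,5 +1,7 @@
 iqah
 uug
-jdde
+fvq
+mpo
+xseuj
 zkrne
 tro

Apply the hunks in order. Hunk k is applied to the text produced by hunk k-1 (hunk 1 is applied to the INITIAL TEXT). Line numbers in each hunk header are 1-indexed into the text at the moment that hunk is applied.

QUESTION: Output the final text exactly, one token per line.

Hunk 1: at line 1 remove [dyqrg,khck,bxg] add [fwuuz] -> 5 lines: iqah uug fwuuz roosl tro
Hunk 2: at line 1 remove [fwuuz] add [jdde,gou] -> 6 lines: iqah uug jdde gou roosl tro
Hunk 3: at line 3 remove [gou,roosl] add [zkrne] -> 5 lines: iqah uug jdde zkrne tro
Hunk 4: at line 1 remove [jdde] add [fvq,mpo,xseuj] -> 7 lines: iqah uug fvq mpo xseuj zkrne tro

Answer: iqah
uug
fvq
mpo
xseuj
zkrne
tro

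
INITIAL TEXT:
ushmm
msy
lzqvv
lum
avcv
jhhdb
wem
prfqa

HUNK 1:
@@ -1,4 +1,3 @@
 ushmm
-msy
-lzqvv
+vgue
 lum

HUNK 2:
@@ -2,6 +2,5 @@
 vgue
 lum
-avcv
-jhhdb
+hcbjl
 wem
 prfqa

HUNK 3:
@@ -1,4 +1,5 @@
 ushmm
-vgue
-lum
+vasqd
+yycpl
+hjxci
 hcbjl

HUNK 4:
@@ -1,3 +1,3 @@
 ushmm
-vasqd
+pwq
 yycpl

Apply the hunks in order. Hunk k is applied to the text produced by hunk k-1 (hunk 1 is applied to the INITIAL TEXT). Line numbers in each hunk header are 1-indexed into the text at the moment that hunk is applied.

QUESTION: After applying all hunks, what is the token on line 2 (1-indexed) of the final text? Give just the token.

Answer: pwq

Derivation:
Hunk 1: at line 1 remove [msy,lzqvv] add [vgue] -> 7 lines: ushmm vgue lum avcv jhhdb wem prfqa
Hunk 2: at line 2 remove [avcv,jhhdb] add [hcbjl] -> 6 lines: ushmm vgue lum hcbjl wem prfqa
Hunk 3: at line 1 remove [vgue,lum] add [vasqd,yycpl,hjxci] -> 7 lines: ushmm vasqd yycpl hjxci hcbjl wem prfqa
Hunk 4: at line 1 remove [vasqd] add [pwq] -> 7 lines: ushmm pwq yycpl hjxci hcbjl wem prfqa
Final line 2: pwq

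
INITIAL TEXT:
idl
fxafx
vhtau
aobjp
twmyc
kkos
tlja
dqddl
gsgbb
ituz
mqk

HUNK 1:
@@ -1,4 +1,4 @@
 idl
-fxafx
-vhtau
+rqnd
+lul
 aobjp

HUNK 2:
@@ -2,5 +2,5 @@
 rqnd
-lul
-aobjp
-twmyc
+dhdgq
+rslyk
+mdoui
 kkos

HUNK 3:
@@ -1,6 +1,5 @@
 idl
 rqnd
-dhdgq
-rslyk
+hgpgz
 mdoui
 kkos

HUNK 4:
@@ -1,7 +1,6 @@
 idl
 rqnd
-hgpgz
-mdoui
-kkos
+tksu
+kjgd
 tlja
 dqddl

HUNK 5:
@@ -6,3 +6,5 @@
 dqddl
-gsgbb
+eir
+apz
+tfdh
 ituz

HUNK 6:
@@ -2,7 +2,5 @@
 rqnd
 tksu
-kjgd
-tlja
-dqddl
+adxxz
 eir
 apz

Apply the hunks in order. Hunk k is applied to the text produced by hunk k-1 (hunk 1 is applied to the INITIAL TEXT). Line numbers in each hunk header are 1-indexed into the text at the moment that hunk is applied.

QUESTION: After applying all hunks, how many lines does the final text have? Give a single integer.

Hunk 1: at line 1 remove [fxafx,vhtau] add [rqnd,lul] -> 11 lines: idl rqnd lul aobjp twmyc kkos tlja dqddl gsgbb ituz mqk
Hunk 2: at line 2 remove [lul,aobjp,twmyc] add [dhdgq,rslyk,mdoui] -> 11 lines: idl rqnd dhdgq rslyk mdoui kkos tlja dqddl gsgbb ituz mqk
Hunk 3: at line 1 remove [dhdgq,rslyk] add [hgpgz] -> 10 lines: idl rqnd hgpgz mdoui kkos tlja dqddl gsgbb ituz mqk
Hunk 4: at line 1 remove [hgpgz,mdoui,kkos] add [tksu,kjgd] -> 9 lines: idl rqnd tksu kjgd tlja dqddl gsgbb ituz mqk
Hunk 5: at line 6 remove [gsgbb] add [eir,apz,tfdh] -> 11 lines: idl rqnd tksu kjgd tlja dqddl eir apz tfdh ituz mqk
Hunk 6: at line 2 remove [kjgd,tlja,dqddl] add [adxxz] -> 9 lines: idl rqnd tksu adxxz eir apz tfdh ituz mqk
Final line count: 9

Answer: 9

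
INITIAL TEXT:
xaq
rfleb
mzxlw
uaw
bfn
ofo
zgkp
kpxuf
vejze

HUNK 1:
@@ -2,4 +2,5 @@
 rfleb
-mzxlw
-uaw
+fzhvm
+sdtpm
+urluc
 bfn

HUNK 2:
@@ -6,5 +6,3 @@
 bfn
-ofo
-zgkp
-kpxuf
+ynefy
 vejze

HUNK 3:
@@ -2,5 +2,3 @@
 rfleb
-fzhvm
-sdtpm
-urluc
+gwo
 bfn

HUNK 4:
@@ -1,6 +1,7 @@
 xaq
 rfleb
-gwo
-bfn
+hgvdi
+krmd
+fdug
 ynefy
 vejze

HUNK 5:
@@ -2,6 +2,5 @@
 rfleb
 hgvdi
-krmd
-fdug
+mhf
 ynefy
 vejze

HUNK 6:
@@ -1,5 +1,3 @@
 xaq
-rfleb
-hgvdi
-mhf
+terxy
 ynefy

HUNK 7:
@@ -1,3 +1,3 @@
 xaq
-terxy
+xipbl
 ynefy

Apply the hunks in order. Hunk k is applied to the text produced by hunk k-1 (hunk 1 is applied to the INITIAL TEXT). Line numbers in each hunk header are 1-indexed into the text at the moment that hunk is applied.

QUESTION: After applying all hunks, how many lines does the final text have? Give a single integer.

Answer: 4

Derivation:
Hunk 1: at line 2 remove [mzxlw,uaw] add [fzhvm,sdtpm,urluc] -> 10 lines: xaq rfleb fzhvm sdtpm urluc bfn ofo zgkp kpxuf vejze
Hunk 2: at line 6 remove [ofo,zgkp,kpxuf] add [ynefy] -> 8 lines: xaq rfleb fzhvm sdtpm urluc bfn ynefy vejze
Hunk 3: at line 2 remove [fzhvm,sdtpm,urluc] add [gwo] -> 6 lines: xaq rfleb gwo bfn ynefy vejze
Hunk 4: at line 1 remove [gwo,bfn] add [hgvdi,krmd,fdug] -> 7 lines: xaq rfleb hgvdi krmd fdug ynefy vejze
Hunk 5: at line 2 remove [krmd,fdug] add [mhf] -> 6 lines: xaq rfleb hgvdi mhf ynefy vejze
Hunk 6: at line 1 remove [rfleb,hgvdi,mhf] add [terxy] -> 4 lines: xaq terxy ynefy vejze
Hunk 7: at line 1 remove [terxy] add [xipbl] -> 4 lines: xaq xipbl ynefy vejze
Final line count: 4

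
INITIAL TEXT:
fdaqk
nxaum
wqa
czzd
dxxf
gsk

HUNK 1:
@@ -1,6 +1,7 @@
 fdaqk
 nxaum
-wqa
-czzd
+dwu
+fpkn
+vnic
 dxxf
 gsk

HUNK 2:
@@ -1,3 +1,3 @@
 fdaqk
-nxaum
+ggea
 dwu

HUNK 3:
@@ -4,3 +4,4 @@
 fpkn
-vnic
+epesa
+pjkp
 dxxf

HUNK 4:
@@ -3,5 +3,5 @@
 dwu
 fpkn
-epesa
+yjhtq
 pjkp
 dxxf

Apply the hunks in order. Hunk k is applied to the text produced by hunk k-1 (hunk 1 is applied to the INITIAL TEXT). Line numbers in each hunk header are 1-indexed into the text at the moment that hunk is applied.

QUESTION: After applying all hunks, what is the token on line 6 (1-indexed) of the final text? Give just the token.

Hunk 1: at line 1 remove [wqa,czzd] add [dwu,fpkn,vnic] -> 7 lines: fdaqk nxaum dwu fpkn vnic dxxf gsk
Hunk 2: at line 1 remove [nxaum] add [ggea] -> 7 lines: fdaqk ggea dwu fpkn vnic dxxf gsk
Hunk 3: at line 4 remove [vnic] add [epesa,pjkp] -> 8 lines: fdaqk ggea dwu fpkn epesa pjkp dxxf gsk
Hunk 4: at line 3 remove [epesa] add [yjhtq] -> 8 lines: fdaqk ggea dwu fpkn yjhtq pjkp dxxf gsk
Final line 6: pjkp

Answer: pjkp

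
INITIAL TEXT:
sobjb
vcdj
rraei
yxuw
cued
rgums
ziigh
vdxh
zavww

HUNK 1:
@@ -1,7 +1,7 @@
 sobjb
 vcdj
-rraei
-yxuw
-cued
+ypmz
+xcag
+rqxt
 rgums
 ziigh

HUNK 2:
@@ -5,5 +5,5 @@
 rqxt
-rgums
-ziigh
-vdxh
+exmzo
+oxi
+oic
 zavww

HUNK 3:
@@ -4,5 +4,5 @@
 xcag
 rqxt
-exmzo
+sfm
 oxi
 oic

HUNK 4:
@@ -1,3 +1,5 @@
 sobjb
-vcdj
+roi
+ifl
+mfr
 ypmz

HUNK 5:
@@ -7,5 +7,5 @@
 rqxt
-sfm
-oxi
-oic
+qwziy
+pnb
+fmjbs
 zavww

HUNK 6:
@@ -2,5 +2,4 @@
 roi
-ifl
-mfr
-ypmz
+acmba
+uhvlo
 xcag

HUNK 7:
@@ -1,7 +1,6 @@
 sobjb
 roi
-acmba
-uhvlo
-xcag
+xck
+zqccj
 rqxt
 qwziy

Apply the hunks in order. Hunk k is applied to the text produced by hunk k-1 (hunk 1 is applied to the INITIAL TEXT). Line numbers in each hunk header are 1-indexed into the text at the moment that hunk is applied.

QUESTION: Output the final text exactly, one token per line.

Answer: sobjb
roi
xck
zqccj
rqxt
qwziy
pnb
fmjbs
zavww

Derivation:
Hunk 1: at line 1 remove [rraei,yxuw,cued] add [ypmz,xcag,rqxt] -> 9 lines: sobjb vcdj ypmz xcag rqxt rgums ziigh vdxh zavww
Hunk 2: at line 5 remove [rgums,ziigh,vdxh] add [exmzo,oxi,oic] -> 9 lines: sobjb vcdj ypmz xcag rqxt exmzo oxi oic zavww
Hunk 3: at line 4 remove [exmzo] add [sfm] -> 9 lines: sobjb vcdj ypmz xcag rqxt sfm oxi oic zavww
Hunk 4: at line 1 remove [vcdj] add [roi,ifl,mfr] -> 11 lines: sobjb roi ifl mfr ypmz xcag rqxt sfm oxi oic zavww
Hunk 5: at line 7 remove [sfm,oxi,oic] add [qwziy,pnb,fmjbs] -> 11 lines: sobjb roi ifl mfr ypmz xcag rqxt qwziy pnb fmjbs zavww
Hunk 6: at line 2 remove [ifl,mfr,ypmz] add [acmba,uhvlo] -> 10 lines: sobjb roi acmba uhvlo xcag rqxt qwziy pnb fmjbs zavww
Hunk 7: at line 1 remove [acmba,uhvlo,xcag] add [xck,zqccj] -> 9 lines: sobjb roi xck zqccj rqxt qwziy pnb fmjbs zavww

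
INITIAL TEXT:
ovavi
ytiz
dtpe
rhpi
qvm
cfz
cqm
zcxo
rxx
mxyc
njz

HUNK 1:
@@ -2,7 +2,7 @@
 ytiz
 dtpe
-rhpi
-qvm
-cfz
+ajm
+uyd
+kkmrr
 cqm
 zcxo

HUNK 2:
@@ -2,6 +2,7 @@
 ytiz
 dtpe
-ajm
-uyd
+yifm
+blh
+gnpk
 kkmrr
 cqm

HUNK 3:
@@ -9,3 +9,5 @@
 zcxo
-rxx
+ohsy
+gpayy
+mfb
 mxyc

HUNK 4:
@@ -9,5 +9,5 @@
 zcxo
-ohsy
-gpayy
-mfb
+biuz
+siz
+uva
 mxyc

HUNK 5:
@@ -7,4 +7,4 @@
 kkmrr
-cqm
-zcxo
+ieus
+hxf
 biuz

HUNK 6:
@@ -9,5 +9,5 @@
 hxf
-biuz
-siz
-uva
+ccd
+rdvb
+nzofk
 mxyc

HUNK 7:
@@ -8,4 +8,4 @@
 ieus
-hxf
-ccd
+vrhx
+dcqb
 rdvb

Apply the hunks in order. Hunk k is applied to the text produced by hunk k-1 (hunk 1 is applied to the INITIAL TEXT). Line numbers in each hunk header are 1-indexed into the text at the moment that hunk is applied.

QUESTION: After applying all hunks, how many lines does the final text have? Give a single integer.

Hunk 1: at line 2 remove [rhpi,qvm,cfz] add [ajm,uyd,kkmrr] -> 11 lines: ovavi ytiz dtpe ajm uyd kkmrr cqm zcxo rxx mxyc njz
Hunk 2: at line 2 remove [ajm,uyd] add [yifm,blh,gnpk] -> 12 lines: ovavi ytiz dtpe yifm blh gnpk kkmrr cqm zcxo rxx mxyc njz
Hunk 3: at line 9 remove [rxx] add [ohsy,gpayy,mfb] -> 14 lines: ovavi ytiz dtpe yifm blh gnpk kkmrr cqm zcxo ohsy gpayy mfb mxyc njz
Hunk 4: at line 9 remove [ohsy,gpayy,mfb] add [biuz,siz,uva] -> 14 lines: ovavi ytiz dtpe yifm blh gnpk kkmrr cqm zcxo biuz siz uva mxyc njz
Hunk 5: at line 7 remove [cqm,zcxo] add [ieus,hxf] -> 14 lines: ovavi ytiz dtpe yifm blh gnpk kkmrr ieus hxf biuz siz uva mxyc njz
Hunk 6: at line 9 remove [biuz,siz,uva] add [ccd,rdvb,nzofk] -> 14 lines: ovavi ytiz dtpe yifm blh gnpk kkmrr ieus hxf ccd rdvb nzofk mxyc njz
Hunk 7: at line 8 remove [hxf,ccd] add [vrhx,dcqb] -> 14 lines: ovavi ytiz dtpe yifm blh gnpk kkmrr ieus vrhx dcqb rdvb nzofk mxyc njz
Final line count: 14

Answer: 14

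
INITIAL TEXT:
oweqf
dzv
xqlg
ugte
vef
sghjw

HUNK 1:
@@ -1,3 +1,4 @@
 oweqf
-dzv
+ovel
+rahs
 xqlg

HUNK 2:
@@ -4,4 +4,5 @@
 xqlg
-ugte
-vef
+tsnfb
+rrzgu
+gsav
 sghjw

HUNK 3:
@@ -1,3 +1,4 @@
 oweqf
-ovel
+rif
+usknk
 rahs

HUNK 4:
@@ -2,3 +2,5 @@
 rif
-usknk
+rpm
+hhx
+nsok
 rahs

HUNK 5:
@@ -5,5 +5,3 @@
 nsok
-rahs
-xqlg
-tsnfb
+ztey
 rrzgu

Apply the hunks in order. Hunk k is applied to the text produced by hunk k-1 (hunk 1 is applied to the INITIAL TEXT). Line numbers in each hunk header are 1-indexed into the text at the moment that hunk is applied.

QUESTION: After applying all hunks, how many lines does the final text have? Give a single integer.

Answer: 9

Derivation:
Hunk 1: at line 1 remove [dzv] add [ovel,rahs] -> 7 lines: oweqf ovel rahs xqlg ugte vef sghjw
Hunk 2: at line 4 remove [ugte,vef] add [tsnfb,rrzgu,gsav] -> 8 lines: oweqf ovel rahs xqlg tsnfb rrzgu gsav sghjw
Hunk 3: at line 1 remove [ovel] add [rif,usknk] -> 9 lines: oweqf rif usknk rahs xqlg tsnfb rrzgu gsav sghjw
Hunk 4: at line 2 remove [usknk] add [rpm,hhx,nsok] -> 11 lines: oweqf rif rpm hhx nsok rahs xqlg tsnfb rrzgu gsav sghjw
Hunk 5: at line 5 remove [rahs,xqlg,tsnfb] add [ztey] -> 9 lines: oweqf rif rpm hhx nsok ztey rrzgu gsav sghjw
Final line count: 9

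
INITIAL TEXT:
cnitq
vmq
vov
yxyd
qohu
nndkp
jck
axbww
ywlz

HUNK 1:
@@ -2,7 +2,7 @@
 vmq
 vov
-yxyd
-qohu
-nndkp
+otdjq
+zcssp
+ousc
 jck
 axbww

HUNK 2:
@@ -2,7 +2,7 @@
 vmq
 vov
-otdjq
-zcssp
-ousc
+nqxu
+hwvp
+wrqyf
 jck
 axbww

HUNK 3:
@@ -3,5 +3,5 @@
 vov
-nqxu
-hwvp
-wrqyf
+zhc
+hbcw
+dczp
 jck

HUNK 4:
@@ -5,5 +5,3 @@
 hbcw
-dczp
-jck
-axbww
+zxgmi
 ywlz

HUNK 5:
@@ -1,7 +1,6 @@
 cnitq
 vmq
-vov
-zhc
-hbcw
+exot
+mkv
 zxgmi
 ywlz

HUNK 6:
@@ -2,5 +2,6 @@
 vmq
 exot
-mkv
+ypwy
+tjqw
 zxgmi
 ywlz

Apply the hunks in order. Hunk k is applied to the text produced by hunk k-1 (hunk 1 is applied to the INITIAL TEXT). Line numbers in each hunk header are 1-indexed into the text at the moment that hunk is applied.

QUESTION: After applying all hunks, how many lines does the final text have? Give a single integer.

Answer: 7

Derivation:
Hunk 1: at line 2 remove [yxyd,qohu,nndkp] add [otdjq,zcssp,ousc] -> 9 lines: cnitq vmq vov otdjq zcssp ousc jck axbww ywlz
Hunk 2: at line 2 remove [otdjq,zcssp,ousc] add [nqxu,hwvp,wrqyf] -> 9 lines: cnitq vmq vov nqxu hwvp wrqyf jck axbww ywlz
Hunk 3: at line 3 remove [nqxu,hwvp,wrqyf] add [zhc,hbcw,dczp] -> 9 lines: cnitq vmq vov zhc hbcw dczp jck axbww ywlz
Hunk 4: at line 5 remove [dczp,jck,axbww] add [zxgmi] -> 7 lines: cnitq vmq vov zhc hbcw zxgmi ywlz
Hunk 5: at line 1 remove [vov,zhc,hbcw] add [exot,mkv] -> 6 lines: cnitq vmq exot mkv zxgmi ywlz
Hunk 6: at line 2 remove [mkv] add [ypwy,tjqw] -> 7 lines: cnitq vmq exot ypwy tjqw zxgmi ywlz
Final line count: 7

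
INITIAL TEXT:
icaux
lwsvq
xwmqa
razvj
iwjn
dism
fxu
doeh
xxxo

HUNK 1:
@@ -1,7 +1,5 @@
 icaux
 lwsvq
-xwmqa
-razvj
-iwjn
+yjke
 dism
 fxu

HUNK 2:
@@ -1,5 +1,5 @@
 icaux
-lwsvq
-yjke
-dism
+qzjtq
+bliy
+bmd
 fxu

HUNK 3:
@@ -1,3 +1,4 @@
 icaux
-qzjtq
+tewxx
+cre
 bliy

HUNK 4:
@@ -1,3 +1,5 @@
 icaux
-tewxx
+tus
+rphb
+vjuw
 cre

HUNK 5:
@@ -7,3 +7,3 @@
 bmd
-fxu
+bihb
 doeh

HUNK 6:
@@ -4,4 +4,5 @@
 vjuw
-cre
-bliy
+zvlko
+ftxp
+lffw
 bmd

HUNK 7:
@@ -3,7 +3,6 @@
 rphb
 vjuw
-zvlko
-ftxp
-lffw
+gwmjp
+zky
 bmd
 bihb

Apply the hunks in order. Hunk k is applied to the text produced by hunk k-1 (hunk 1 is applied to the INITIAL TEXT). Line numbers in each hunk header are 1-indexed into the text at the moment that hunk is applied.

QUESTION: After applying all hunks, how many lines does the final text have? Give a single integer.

Hunk 1: at line 1 remove [xwmqa,razvj,iwjn] add [yjke] -> 7 lines: icaux lwsvq yjke dism fxu doeh xxxo
Hunk 2: at line 1 remove [lwsvq,yjke,dism] add [qzjtq,bliy,bmd] -> 7 lines: icaux qzjtq bliy bmd fxu doeh xxxo
Hunk 3: at line 1 remove [qzjtq] add [tewxx,cre] -> 8 lines: icaux tewxx cre bliy bmd fxu doeh xxxo
Hunk 4: at line 1 remove [tewxx] add [tus,rphb,vjuw] -> 10 lines: icaux tus rphb vjuw cre bliy bmd fxu doeh xxxo
Hunk 5: at line 7 remove [fxu] add [bihb] -> 10 lines: icaux tus rphb vjuw cre bliy bmd bihb doeh xxxo
Hunk 6: at line 4 remove [cre,bliy] add [zvlko,ftxp,lffw] -> 11 lines: icaux tus rphb vjuw zvlko ftxp lffw bmd bihb doeh xxxo
Hunk 7: at line 3 remove [zvlko,ftxp,lffw] add [gwmjp,zky] -> 10 lines: icaux tus rphb vjuw gwmjp zky bmd bihb doeh xxxo
Final line count: 10

Answer: 10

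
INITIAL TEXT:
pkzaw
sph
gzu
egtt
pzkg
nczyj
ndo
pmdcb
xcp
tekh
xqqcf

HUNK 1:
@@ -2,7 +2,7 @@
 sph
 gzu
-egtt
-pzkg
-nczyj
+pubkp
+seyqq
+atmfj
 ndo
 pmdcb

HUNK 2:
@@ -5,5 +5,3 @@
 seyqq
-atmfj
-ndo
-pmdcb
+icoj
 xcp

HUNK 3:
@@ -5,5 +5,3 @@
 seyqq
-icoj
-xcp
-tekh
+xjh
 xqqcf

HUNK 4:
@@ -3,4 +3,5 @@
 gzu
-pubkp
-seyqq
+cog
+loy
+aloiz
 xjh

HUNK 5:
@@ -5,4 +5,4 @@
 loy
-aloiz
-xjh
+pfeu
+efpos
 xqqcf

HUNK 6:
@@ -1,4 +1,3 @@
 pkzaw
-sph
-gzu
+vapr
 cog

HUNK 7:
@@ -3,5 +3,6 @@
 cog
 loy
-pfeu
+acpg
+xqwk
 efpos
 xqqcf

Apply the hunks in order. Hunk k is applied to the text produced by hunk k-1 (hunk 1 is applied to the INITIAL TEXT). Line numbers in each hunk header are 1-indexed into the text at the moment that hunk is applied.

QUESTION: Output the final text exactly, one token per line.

Hunk 1: at line 2 remove [egtt,pzkg,nczyj] add [pubkp,seyqq,atmfj] -> 11 lines: pkzaw sph gzu pubkp seyqq atmfj ndo pmdcb xcp tekh xqqcf
Hunk 2: at line 5 remove [atmfj,ndo,pmdcb] add [icoj] -> 9 lines: pkzaw sph gzu pubkp seyqq icoj xcp tekh xqqcf
Hunk 3: at line 5 remove [icoj,xcp,tekh] add [xjh] -> 7 lines: pkzaw sph gzu pubkp seyqq xjh xqqcf
Hunk 4: at line 3 remove [pubkp,seyqq] add [cog,loy,aloiz] -> 8 lines: pkzaw sph gzu cog loy aloiz xjh xqqcf
Hunk 5: at line 5 remove [aloiz,xjh] add [pfeu,efpos] -> 8 lines: pkzaw sph gzu cog loy pfeu efpos xqqcf
Hunk 6: at line 1 remove [sph,gzu] add [vapr] -> 7 lines: pkzaw vapr cog loy pfeu efpos xqqcf
Hunk 7: at line 3 remove [pfeu] add [acpg,xqwk] -> 8 lines: pkzaw vapr cog loy acpg xqwk efpos xqqcf

Answer: pkzaw
vapr
cog
loy
acpg
xqwk
efpos
xqqcf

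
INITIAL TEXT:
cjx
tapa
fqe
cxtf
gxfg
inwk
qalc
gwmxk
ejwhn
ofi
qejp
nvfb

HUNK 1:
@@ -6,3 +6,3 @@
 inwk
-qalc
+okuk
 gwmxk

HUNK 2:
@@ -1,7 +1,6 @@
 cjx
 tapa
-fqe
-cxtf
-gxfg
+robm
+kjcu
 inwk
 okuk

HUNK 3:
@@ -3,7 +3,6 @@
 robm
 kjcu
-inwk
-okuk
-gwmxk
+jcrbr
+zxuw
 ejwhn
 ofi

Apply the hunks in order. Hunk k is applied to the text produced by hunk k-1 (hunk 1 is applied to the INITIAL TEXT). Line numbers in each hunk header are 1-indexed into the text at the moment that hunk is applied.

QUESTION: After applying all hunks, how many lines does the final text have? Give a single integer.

Answer: 10

Derivation:
Hunk 1: at line 6 remove [qalc] add [okuk] -> 12 lines: cjx tapa fqe cxtf gxfg inwk okuk gwmxk ejwhn ofi qejp nvfb
Hunk 2: at line 1 remove [fqe,cxtf,gxfg] add [robm,kjcu] -> 11 lines: cjx tapa robm kjcu inwk okuk gwmxk ejwhn ofi qejp nvfb
Hunk 3: at line 3 remove [inwk,okuk,gwmxk] add [jcrbr,zxuw] -> 10 lines: cjx tapa robm kjcu jcrbr zxuw ejwhn ofi qejp nvfb
Final line count: 10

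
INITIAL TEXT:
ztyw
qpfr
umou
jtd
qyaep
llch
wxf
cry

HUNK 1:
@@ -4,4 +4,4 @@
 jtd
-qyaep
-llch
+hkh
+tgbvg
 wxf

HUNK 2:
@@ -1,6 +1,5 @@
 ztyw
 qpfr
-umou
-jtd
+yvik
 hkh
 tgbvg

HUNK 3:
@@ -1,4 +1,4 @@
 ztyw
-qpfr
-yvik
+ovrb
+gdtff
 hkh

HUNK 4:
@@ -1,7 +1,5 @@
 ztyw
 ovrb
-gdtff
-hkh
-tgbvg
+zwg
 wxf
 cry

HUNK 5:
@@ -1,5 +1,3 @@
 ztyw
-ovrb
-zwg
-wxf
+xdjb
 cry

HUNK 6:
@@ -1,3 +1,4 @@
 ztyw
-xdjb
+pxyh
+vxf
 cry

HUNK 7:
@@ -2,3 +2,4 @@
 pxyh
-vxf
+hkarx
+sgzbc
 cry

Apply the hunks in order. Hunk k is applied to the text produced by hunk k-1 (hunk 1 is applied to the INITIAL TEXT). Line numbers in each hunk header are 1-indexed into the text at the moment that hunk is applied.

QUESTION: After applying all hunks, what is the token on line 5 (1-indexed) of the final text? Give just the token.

Answer: cry

Derivation:
Hunk 1: at line 4 remove [qyaep,llch] add [hkh,tgbvg] -> 8 lines: ztyw qpfr umou jtd hkh tgbvg wxf cry
Hunk 2: at line 1 remove [umou,jtd] add [yvik] -> 7 lines: ztyw qpfr yvik hkh tgbvg wxf cry
Hunk 3: at line 1 remove [qpfr,yvik] add [ovrb,gdtff] -> 7 lines: ztyw ovrb gdtff hkh tgbvg wxf cry
Hunk 4: at line 1 remove [gdtff,hkh,tgbvg] add [zwg] -> 5 lines: ztyw ovrb zwg wxf cry
Hunk 5: at line 1 remove [ovrb,zwg,wxf] add [xdjb] -> 3 lines: ztyw xdjb cry
Hunk 6: at line 1 remove [xdjb] add [pxyh,vxf] -> 4 lines: ztyw pxyh vxf cry
Hunk 7: at line 2 remove [vxf] add [hkarx,sgzbc] -> 5 lines: ztyw pxyh hkarx sgzbc cry
Final line 5: cry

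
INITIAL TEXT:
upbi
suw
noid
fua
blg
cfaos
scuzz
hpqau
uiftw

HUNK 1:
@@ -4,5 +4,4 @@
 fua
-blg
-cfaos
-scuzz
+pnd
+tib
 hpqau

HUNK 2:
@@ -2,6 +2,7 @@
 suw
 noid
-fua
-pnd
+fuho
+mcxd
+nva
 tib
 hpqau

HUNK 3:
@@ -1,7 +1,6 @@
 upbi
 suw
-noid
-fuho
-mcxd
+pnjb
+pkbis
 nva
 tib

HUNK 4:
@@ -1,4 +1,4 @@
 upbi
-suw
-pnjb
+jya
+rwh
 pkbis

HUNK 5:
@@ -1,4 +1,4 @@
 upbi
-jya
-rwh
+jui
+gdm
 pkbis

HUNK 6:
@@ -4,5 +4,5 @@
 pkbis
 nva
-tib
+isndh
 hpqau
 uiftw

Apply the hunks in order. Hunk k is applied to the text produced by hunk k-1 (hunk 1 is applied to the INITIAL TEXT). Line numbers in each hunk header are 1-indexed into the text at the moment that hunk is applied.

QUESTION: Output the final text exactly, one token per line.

Answer: upbi
jui
gdm
pkbis
nva
isndh
hpqau
uiftw

Derivation:
Hunk 1: at line 4 remove [blg,cfaos,scuzz] add [pnd,tib] -> 8 lines: upbi suw noid fua pnd tib hpqau uiftw
Hunk 2: at line 2 remove [fua,pnd] add [fuho,mcxd,nva] -> 9 lines: upbi suw noid fuho mcxd nva tib hpqau uiftw
Hunk 3: at line 1 remove [noid,fuho,mcxd] add [pnjb,pkbis] -> 8 lines: upbi suw pnjb pkbis nva tib hpqau uiftw
Hunk 4: at line 1 remove [suw,pnjb] add [jya,rwh] -> 8 lines: upbi jya rwh pkbis nva tib hpqau uiftw
Hunk 5: at line 1 remove [jya,rwh] add [jui,gdm] -> 8 lines: upbi jui gdm pkbis nva tib hpqau uiftw
Hunk 6: at line 4 remove [tib] add [isndh] -> 8 lines: upbi jui gdm pkbis nva isndh hpqau uiftw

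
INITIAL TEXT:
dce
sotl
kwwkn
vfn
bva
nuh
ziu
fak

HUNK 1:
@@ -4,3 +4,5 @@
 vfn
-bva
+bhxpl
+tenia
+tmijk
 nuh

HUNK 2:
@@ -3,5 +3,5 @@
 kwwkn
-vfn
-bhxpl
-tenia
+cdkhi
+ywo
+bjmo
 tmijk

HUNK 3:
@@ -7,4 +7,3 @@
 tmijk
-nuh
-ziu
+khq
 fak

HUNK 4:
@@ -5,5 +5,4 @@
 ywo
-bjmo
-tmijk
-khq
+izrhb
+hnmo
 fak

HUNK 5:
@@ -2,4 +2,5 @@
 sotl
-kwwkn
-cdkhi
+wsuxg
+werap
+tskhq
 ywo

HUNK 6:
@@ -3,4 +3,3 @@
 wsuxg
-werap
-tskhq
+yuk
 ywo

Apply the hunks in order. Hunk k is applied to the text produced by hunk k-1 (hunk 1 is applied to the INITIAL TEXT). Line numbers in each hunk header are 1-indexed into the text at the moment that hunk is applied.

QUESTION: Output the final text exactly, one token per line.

Hunk 1: at line 4 remove [bva] add [bhxpl,tenia,tmijk] -> 10 lines: dce sotl kwwkn vfn bhxpl tenia tmijk nuh ziu fak
Hunk 2: at line 3 remove [vfn,bhxpl,tenia] add [cdkhi,ywo,bjmo] -> 10 lines: dce sotl kwwkn cdkhi ywo bjmo tmijk nuh ziu fak
Hunk 3: at line 7 remove [nuh,ziu] add [khq] -> 9 lines: dce sotl kwwkn cdkhi ywo bjmo tmijk khq fak
Hunk 4: at line 5 remove [bjmo,tmijk,khq] add [izrhb,hnmo] -> 8 lines: dce sotl kwwkn cdkhi ywo izrhb hnmo fak
Hunk 5: at line 2 remove [kwwkn,cdkhi] add [wsuxg,werap,tskhq] -> 9 lines: dce sotl wsuxg werap tskhq ywo izrhb hnmo fak
Hunk 6: at line 3 remove [werap,tskhq] add [yuk] -> 8 lines: dce sotl wsuxg yuk ywo izrhb hnmo fak

Answer: dce
sotl
wsuxg
yuk
ywo
izrhb
hnmo
fak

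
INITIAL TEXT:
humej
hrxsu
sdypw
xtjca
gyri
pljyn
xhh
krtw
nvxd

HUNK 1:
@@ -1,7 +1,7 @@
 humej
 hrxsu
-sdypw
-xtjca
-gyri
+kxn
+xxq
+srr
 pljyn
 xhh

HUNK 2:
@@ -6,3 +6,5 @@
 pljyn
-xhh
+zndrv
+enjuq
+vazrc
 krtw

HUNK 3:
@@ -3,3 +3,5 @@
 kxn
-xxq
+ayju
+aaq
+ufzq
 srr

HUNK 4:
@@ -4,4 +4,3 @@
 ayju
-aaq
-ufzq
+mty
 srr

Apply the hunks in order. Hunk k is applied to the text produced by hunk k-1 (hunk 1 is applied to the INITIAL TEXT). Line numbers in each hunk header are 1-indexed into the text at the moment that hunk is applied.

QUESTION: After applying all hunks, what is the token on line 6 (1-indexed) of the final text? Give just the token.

Answer: srr

Derivation:
Hunk 1: at line 1 remove [sdypw,xtjca,gyri] add [kxn,xxq,srr] -> 9 lines: humej hrxsu kxn xxq srr pljyn xhh krtw nvxd
Hunk 2: at line 6 remove [xhh] add [zndrv,enjuq,vazrc] -> 11 lines: humej hrxsu kxn xxq srr pljyn zndrv enjuq vazrc krtw nvxd
Hunk 3: at line 3 remove [xxq] add [ayju,aaq,ufzq] -> 13 lines: humej hrxsu kxn ayju aaq ufzq srr pljyn zndrv enjuq vazrc krtw nvxd
Hunk 4: at line 4 remove [aaq,ufzq] add [mty] -> 12 lines: humej hrxsu kxn ayju mty srr pljyn zndrv enjuq vazrc krtw nvxd
Final line 6: srr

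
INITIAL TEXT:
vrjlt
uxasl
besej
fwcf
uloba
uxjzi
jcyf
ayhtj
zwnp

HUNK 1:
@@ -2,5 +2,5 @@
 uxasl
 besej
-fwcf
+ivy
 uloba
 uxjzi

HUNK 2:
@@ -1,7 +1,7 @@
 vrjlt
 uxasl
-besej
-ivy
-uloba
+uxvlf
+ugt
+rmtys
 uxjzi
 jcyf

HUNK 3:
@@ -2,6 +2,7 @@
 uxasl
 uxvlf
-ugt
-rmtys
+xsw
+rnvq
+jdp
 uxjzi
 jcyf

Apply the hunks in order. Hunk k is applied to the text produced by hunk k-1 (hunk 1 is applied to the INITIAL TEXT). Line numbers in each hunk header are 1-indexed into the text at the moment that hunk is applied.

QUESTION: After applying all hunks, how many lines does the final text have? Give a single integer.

Answer: 10

Derivation:
Hunk 1: at line 2 remove [fwcf] add [ivy] -> 9 lines: vrjlt uxasl besej ivy uloba uxjzi jcyf ayhtj zwnp
Hunk 2: at line 1 remove [besej,ivy,uloba] add [uxvlf,ugt,rmtys] -> 9 lines: vrjlt uxasl uxvlf ugt rmtys uxjzi jcyf ayhtj zwnp
Hunk 3: at line 2 remove [ugt,rmtys] add [xsw,rnvq,jdp] -> 10 lines: vrjlt uxasl uxvlf xsw rnvq jdp uxjzi jcyf ayhtj zwnp
Final line count: 10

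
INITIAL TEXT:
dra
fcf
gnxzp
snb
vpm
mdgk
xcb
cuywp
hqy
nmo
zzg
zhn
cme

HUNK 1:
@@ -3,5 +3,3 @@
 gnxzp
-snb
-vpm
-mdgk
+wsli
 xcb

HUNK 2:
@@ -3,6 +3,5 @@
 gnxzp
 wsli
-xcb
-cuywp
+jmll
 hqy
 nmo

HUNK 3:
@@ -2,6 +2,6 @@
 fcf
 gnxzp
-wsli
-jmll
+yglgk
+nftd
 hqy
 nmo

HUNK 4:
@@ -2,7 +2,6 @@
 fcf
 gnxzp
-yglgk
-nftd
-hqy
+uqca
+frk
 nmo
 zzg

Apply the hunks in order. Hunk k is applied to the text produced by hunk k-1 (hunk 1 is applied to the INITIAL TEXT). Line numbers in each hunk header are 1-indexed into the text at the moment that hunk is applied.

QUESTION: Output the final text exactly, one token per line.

Answer: dra
fcf
gnxzp
uqca
frk
nmo
zzg
zhn
cme

Derivation:
Hunk 1: at line 3 remove [snb,vpm,mdgk] add [wsli] -> 11 lines: dra fcf gnxzp wsli xcb cuywp hqy nmo zzg zhn cme
Hunk 2: at line 3 remove [xcb,cuywp] add [jmll] -> 10 lines: dra fcf gnxzp wsli jmll hqy nmo zzg zhn cme
Hunk 3: at line 2 remove [wsli,jmll] add [yglgk,nftd] -> 10 lines: dra fcf gnxzp yglgk nftd hqy nmo zzg zhn cme
Hunk 4: at line 2 remove [yglgk,nftd,hqy] add [uqca,frk] -> 9 lines: dra fcf gnxzp uqca frk nmo zzg zhn cme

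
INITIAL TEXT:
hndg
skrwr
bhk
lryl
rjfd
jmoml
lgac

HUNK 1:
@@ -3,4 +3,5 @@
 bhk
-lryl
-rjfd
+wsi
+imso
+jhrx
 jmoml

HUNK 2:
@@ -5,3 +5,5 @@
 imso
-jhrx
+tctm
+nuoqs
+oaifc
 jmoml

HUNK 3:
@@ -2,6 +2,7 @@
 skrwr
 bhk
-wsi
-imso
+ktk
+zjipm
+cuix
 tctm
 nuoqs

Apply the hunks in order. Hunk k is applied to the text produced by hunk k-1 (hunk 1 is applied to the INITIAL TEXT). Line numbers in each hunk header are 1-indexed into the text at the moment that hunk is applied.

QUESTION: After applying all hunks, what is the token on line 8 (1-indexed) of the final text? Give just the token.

Hunk 1: at line 3 remove [lryl,rjfd] add [wsi,imso,jhrx] -> 8 lines: hndg skrwr bhk wsi imso jhrx jmoml lgac
Hunk 2: at line 5 remove [jhrx] add [tctm,nuoqs,oaifc] -> 10 lines: hndg skrwr bhk wsi imso tctm nuoqs oaifc jmoml lgac
Hunk 3: at line 2 remove [wsi,imso] add [ktk,zjipm,cuix] -> 11 lines: hndg skrwr bhk ktk zjipm cuix tctm nuoqs oaifc jmoml lgac
Final line 8: nuoqs

Answer: nuoqs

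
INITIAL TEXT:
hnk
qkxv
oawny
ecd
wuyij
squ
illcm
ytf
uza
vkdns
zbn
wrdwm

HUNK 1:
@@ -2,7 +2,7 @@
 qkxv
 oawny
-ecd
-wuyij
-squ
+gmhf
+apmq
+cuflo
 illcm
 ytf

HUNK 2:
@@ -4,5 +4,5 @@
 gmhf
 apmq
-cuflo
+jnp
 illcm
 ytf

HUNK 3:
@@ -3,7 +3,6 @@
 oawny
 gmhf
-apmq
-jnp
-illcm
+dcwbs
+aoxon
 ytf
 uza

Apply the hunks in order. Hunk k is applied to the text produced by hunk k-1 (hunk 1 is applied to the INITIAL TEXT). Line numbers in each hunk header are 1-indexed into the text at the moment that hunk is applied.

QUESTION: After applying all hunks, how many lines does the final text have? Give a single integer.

Hunk 1: at line 2 remove [ecd,wuyij,squ] add [gmhf,apmq,cuflo] -> 12 lines: hnk qkxv oawny gmhf apmq cuflo illcm ytf uza vkdns zbn wrdwm
Hunk 2: at line 4 remove [cuflo] add [jnp] -> 12 lines: hnk qkxv oawny gmhf apmq jnp illcm ytf uza vkdns zbn wrdwm
Hunk 3: at line 3 remove [apmq,jnp,illcm] add [dcwbs,aoxon] -> 11 lines: hnk qkxv oawny gmhf dcwbs aoxon ytf uza vkdns zbn wrdwm
Final line count: 11

Answer: 11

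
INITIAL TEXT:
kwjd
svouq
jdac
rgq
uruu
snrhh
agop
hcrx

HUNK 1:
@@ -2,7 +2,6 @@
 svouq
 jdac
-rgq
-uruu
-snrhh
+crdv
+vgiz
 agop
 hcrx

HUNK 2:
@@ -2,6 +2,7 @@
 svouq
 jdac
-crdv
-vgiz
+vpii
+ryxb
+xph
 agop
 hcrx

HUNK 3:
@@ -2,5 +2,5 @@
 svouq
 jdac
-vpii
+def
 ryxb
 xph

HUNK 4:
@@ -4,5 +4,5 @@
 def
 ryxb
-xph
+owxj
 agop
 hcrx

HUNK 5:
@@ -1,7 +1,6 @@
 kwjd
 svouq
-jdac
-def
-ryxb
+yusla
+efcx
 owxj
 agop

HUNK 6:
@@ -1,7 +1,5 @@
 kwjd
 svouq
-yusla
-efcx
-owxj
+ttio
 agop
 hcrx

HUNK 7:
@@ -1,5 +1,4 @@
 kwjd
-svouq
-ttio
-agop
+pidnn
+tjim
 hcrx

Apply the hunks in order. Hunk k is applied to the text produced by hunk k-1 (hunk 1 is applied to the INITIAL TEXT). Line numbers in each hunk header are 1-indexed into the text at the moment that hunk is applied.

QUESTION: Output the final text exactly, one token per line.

Hunk 1: at line 2 remove [rgq,uruu,snrhh] add [crdv,vgiz] -> 7 lines: kwjd svouq jdac crdv vgiz agop hcrx
Hunk 2: at line 2 remove [crdv,vgiz] add [vpii,ryxb,xph] -> 8 lines: kwjd svouq jdac vpii ryxb xph agop hcrx
Hunk 3: at line 2 remove [vpii] add [def] -> 8 lines: kwjd svouq jdac def ryxb xph agop hcrx
Hunk 4: at line 4 remove [xph] add [owxj] -> 8 lines: kwjd svouq jdac def ryxb owxj agop hcrx
Hunk 5: at line 1 remove [jdac,def,ryxb] add [yusla,efcx] -> 7 lines: kwjd svouq yusla efcx owxj agop hcrx
Hunk 6: at line 1 remove [yusla,efcx,owxj] add [ttio] -> 5 lines: kwjd svouq ttio agop hcrx
Hunk 7: at line 1 remove [svouq,ttio,agop] add [pidnn,tjim] -> 4 lines: kwjd pidnn tjim hcrx

Answer: kwjd
pidnn
tjim
hcrx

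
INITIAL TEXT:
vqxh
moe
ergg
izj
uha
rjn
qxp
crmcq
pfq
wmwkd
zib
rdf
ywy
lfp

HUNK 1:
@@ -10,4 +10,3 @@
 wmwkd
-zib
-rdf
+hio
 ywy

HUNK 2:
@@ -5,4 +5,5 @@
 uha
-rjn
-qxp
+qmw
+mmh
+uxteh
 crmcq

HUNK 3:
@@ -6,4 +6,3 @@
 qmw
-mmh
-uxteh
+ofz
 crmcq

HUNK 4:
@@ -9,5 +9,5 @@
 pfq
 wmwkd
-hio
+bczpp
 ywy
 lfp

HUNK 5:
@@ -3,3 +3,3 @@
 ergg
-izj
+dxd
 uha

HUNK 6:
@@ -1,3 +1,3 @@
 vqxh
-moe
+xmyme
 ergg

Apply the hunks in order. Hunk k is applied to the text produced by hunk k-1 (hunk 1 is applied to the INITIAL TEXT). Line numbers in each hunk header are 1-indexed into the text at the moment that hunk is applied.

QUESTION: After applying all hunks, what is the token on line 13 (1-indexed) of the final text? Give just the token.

Hunk 1: at line 10 remove [zib,rdf] add [hio] -> 13 lines: vqxh moe ergg izj uha rjn qxp crmcq pfq wmwkd hio ywy lfp
Hunk 2: at line 5 remove [rjn,qxp] add [qmw,mmh,uxteh] -> 14 lines: vqxh moe ergg izj uha qmw mmh uxteh crmcq pfq wmwkd hio ywy lfp
Hunk 3: at line 6 remove [mmh,uxteh] add [ofz] -> 13 lines: vqxh moe ergg izj uha qmw ofz crmcq pfq wmwkd hio ywy lfp
Hunk 4: at line 9 remove [hio] add [bczpp] -> 13 lines: vqxh moe ergg izj uha qmw ofz crmcq pfq wmwkd bczpp ywy lfp
Hunk 5: at line 3 remove [izj] add [dxd] -> 13 lines: vqxh moe ergg dxd uha qmw ofz crmcq pfq wmwkd bczpp ywy lfp
Hunk 6: at line 1 remove [moe] add [xmyme] -> 13 lines: vqxh xmyme ergg dxd uha qmw ofz crmcq pfq wmwkd bczpp ywy lfp
Final line 13: lfp

Answer: lfp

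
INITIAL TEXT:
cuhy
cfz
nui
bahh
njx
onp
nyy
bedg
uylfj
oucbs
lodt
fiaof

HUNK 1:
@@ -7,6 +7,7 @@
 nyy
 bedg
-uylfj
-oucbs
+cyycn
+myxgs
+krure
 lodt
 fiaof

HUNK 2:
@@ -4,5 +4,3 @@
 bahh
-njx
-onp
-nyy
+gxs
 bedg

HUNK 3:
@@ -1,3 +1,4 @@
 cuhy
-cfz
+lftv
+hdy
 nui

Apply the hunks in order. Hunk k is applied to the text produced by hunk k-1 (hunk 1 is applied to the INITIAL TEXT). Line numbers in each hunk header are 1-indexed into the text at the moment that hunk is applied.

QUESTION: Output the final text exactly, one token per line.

Answer: cuhy
lftv
hdy
nui
bahh
gxs
bedg
cyycn
myxgs
krure
lodt
fiaof

Derivation:
Hunk 1: at line 7 remove [uylfj,oucbs] add [cyycn,myxgs,krure] -> 13 lines: cuhy cfz nui bahh njx onp nyy bedg cyycn myxgs krure lodt fiaof
Hunk 2: at line 4 remove [njx,onp,nyy] add [gxs] -> 11 lines: cuhy cfz nui bahh gxs bedg cyycn myxgs krure lodt fiaof
Hunk 3: at line 1 remove [cfz] add [lftv,hdy] -> 12 lines: cuhy lftv hdy nui bahh gxs bedg cyycn myxgs krure lodt fiaof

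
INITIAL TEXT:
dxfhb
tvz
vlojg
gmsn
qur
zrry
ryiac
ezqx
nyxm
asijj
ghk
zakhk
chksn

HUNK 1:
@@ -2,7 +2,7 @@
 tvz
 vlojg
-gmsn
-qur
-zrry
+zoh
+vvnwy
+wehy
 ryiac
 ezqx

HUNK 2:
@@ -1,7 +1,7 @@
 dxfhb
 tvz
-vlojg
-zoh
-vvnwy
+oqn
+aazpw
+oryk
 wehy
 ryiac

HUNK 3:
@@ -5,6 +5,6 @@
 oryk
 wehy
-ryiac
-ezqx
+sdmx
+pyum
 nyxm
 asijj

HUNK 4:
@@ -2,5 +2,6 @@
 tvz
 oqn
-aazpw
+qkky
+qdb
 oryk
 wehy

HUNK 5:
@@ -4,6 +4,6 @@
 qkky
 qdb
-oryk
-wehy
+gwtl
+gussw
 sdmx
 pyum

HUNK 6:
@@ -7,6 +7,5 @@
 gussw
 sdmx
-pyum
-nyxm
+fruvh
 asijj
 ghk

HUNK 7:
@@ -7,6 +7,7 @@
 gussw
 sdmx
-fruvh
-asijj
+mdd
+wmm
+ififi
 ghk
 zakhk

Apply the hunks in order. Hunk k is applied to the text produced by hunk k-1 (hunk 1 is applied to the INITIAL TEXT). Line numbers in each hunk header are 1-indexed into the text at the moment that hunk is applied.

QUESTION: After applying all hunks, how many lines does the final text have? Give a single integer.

Answer: 14

Derivation:
Hunk 1: at line 2 remove [gmsn,qur,zrry] add [zoh,vvnwy,wehy] -> 13 lines: dxfhb tvz vlojg zoh vvnwy wehy ryiac ezqx nyxm asijj ghk zakhk chksn
Hunk 2: at line 1 remove [vlojg,zoh,vvnwy] add [oqn,aazpw,oryk] -> 13 lines: dxfhb tvz oqn aazpw oryk wehy ryiac ezqx nyxm asijj ghk zakhk chksn
Hunk 3: at line 5 remove [ryiac,ezqx] add [sdmx,pyum] -> 13 lines: dxfhb tvz oqn aazpw oryk wehy sdmx pyum nyxm asijj ghk zakhk chksn
Hunk 4: at line 2 remove [aazpw] add [qkky,qdb] -> 14 lines: dxfhb tvz oqn qkky qdb oryk wehy sdmx pyum nyxm asijj ghk zakhk chksn
Hunk 5: at line 4 remove [oryk,wehy] add [gwtl,gussw] -> 14 lines: dxfhb tvz oqn qkky qdb gwtl gussw sdmx pyum nyxm asijj ghk zakhk chksn
Hunk 6: at line 7 remove [pyum,nyxm] add [fruvh] -> 13 lines: dxfhb tvz oqn qkky qdb gwtl gussw sdmx fruvh asijj ghk zakhk chksn
Hunk 7: at line 7 remove [fruvh,asijj] add [mdd,wmm,ififi] -> 14 lines: dxfhb tvz oqn qkky qdb gwtl gussw sdmx mdd wmm ififi ghk zakhk chksn
Final line count: 14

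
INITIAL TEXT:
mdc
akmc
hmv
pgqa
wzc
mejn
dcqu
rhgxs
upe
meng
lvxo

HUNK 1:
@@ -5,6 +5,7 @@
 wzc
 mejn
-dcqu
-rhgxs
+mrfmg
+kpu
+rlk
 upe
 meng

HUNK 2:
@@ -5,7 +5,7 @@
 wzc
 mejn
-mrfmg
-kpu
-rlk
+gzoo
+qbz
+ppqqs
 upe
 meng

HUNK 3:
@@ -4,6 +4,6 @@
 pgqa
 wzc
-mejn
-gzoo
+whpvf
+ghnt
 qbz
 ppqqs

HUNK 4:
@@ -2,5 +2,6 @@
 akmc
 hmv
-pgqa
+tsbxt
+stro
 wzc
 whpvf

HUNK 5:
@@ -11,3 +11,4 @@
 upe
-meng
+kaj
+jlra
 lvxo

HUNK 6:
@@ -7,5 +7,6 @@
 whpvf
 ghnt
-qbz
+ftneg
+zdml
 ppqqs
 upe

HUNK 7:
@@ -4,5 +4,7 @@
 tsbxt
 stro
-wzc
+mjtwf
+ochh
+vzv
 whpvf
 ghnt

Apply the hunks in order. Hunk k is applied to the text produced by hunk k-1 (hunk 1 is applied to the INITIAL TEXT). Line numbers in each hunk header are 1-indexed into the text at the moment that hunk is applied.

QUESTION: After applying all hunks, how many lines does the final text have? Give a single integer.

Hunk 1: at line 5 remove [dcqu,rhgxs] add [mrfmg,kpu,rlk] -> 12 lines: mdc akmc hmv pgqa wzc mejn mrfmg kpu rlk upe meng lvxo
Hunk 2: at line 5 remove [mrfmg,kpu,rlk] add [gzoo,qbz,ppqqs] -> 12 lines: mdc akmc hmv pgqa wzc mejn gzoo qbz ppqqs upe meng lvxo
Hunk 3: at line 4 remove [mejn,gzoo] add [whpvf,ghnt] -> 12 lines: mdc akmc hmv pgqa wzc whpvf ghnt qbz ppqqs upe meng lvxo
Hunk 4: at line 2 remove [pgqa] add [tsbxt,stro] -> 13 lines: mdc akmc hmv tsbxt stro wzc whpvf ghnt qbz ppqqs upe meng lvxo
Hunk 5: at line 11 remove [meng] add [kaj,jlra] -> 14 lines: mdc akmc hmv tsbxt stro wzc whpvf ghnt qbz ppqqs upe kaj jlra lvxo
Hunk 6: at line 7 remove [qbz] add [ftneg,zdml] -> 15 lines: mdc akmc hmv tsbxt stro wzc whpvf ghnt ftneg zdml ppqqs upe kaj jlra lvxo
Hunk 7: at line 4 remove [wzc] add [mjtwf,ochh,vzv] -> 17 lines: mdc akmc hmv tsbxt stro mjtwf ochh vzv whpvf ghnt ftneg zdml ppqqs upe kaj jlra lvxo
Final line count: 17

Answer: 17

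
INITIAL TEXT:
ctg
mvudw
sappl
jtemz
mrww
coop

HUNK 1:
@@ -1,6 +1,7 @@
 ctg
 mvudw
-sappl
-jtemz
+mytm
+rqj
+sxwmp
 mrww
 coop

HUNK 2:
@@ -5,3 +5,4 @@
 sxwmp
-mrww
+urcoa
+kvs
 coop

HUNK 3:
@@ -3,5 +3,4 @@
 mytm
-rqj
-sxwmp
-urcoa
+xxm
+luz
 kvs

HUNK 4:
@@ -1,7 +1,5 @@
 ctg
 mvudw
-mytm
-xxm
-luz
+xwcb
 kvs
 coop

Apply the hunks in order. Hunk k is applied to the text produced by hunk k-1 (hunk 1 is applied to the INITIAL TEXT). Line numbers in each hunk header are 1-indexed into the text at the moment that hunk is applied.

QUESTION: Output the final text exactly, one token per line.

Hunk 1: at line 1 remove [sappl,jtemz] add [mytm,rqj,sxwmp] -> 7 lines: ctg mvudw mytm rqj sxwmp mrww coop
Hunk 2: at line 5 remove [mrww] add [urcoa,kvs] -> 8 lines: ctg mvudw mytm rqj sxwmp urcoa kvs coop
Hunk 3: at line 3 remove [rqj,sxwmp,urcoa] add [xxm,luz] -> 7 lines: ctg mvudw mytm xxm luz kvs coop
Hunk 4: at line 1 remove [mytm,xxm,luz] add [xwcb] -> 5 lines: ctg mvudw xwcb kvs coop

Answer: ctg
mvudw
xwcb
kvs
coop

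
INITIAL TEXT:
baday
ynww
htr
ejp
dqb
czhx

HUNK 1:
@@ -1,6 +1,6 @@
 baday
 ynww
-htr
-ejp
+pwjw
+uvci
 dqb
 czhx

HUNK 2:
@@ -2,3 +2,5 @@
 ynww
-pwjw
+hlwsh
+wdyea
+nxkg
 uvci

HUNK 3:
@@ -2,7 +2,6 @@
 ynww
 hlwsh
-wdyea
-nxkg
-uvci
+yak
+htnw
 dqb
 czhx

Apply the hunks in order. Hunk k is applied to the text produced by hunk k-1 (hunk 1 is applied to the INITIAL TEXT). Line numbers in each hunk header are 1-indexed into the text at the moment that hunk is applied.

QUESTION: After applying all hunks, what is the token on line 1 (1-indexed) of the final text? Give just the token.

Answer: baday

Derivation:
Hunk 1: at line 1 remove [htr,ejp] add [pwjw,uvci] -> 6 lines: baday ynww pwjw uvci dqb czhx
Hunk 2: at line 2 remove [pwjw] add [hlwsh,wdyea,nxkg] -> 8 lines: baday ynww hlwsh wdyea nxkg uvci dqb czhx
Hunk 3: at line 2 remove [wdyea,nxkg,uvci] add [yak,htnw] -> 7 lines: baday ynww hlwsh yak htnw dqb czhx
Final line 1: baday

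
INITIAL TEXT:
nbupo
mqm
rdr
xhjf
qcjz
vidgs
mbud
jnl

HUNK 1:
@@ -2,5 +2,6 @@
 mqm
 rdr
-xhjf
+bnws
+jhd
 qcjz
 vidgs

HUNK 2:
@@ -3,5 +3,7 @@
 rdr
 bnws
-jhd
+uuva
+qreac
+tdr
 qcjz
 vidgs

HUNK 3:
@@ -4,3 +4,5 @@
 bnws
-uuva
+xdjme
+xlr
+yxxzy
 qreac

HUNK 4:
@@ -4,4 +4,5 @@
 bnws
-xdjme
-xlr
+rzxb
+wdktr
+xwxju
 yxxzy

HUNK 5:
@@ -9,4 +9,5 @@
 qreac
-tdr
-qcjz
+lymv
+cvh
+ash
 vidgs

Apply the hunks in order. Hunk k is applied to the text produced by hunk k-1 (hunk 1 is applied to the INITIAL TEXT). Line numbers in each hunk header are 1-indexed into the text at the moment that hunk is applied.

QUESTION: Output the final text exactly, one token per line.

Hunk 1: at line 2 remove [xhjf] add [bnws,jhd] -> 9 lines: nbupo mqm rdr bnws jhd qcjz vidgs mbud jnl
Hunk 2: at line 3 remove [jhd] add [uuva,qreac,tdr] -> 11 lines: nbupo mqm rdr bnws uuva qreac tdr qcjz vidgs mbud jnl
Hunk 3: at line 4 remove [uuva] add [xdjme,xlr,yxxzy] -> 13 lines: nbupo mqm rdr bnws xdjme xlr yxxzy qreac tdr qcjz vidgs mbud jnl
Hunk 4: at line 4 remove [xdjme,xlr] add [rzxb,wdktr,xwxju] -> 14 lines: nbupo mqm rdr bnws rzxb wdktr xwxju yxxzy qreac tdr qcjz vidgs mbud jnl
Hunk 5: at line 9 remove [tdr,qcjz] add [lymv,cvh,ash] -> 15 lines: nbupo mqm rdr bnws rzxb wdktr xwxju yxxzy qreac lymv cvh ash vidgs mbud jnl

Answer: nbupo
mqm
rdr
bnws
rzxb
wdktr
xwxju
yxxzy
qreac
lymv
cvh
ash
vidgs
mbud
jnl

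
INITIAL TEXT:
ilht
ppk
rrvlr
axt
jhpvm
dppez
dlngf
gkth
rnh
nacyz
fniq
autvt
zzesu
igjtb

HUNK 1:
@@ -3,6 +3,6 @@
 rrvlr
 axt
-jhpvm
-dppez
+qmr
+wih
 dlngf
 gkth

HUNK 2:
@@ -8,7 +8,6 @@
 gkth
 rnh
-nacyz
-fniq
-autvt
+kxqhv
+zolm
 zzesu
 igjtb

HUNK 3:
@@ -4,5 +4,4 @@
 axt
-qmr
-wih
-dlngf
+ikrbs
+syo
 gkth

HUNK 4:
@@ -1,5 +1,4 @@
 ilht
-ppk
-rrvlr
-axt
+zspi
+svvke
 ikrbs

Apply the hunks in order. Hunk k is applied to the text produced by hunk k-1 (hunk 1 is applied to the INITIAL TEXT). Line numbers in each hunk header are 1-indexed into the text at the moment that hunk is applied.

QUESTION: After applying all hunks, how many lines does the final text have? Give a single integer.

Answer: 11

Derivation:
Hunk 1: at line 3 remove [jhpvm,dppez] add [qmr,wih] -> 14 lines: ilht ppk rrvlr axt qmr wih dlngf gkth rnh nacyz fniq autvt zzesu igjtb
Hunk 2: at line 8 remove [nacyz,fniq,autvt] add [kxqhv,zolm] -> 13 lines: ilht ppk rrvlr axt qmr wih dlngf gkth rnh kxqhv zolm zzesu igjtb
Hunk 3: at line 4 remove [qmr,wih,dlngf] add [ikrbs,syo] -> 12 lines: ilht ppk rrvlr axt ikrbs syo gkth rnh kxqhv zolm zzesu igjtb
Hunk 4: at line 1 remove [ppk,rrvlr,axt] add [zspi,svvke] -> 11 lines: ilht zspi svvke ikrbs syo gkth rnh kxqhv zolm zzesu igjtb
Final line count: 11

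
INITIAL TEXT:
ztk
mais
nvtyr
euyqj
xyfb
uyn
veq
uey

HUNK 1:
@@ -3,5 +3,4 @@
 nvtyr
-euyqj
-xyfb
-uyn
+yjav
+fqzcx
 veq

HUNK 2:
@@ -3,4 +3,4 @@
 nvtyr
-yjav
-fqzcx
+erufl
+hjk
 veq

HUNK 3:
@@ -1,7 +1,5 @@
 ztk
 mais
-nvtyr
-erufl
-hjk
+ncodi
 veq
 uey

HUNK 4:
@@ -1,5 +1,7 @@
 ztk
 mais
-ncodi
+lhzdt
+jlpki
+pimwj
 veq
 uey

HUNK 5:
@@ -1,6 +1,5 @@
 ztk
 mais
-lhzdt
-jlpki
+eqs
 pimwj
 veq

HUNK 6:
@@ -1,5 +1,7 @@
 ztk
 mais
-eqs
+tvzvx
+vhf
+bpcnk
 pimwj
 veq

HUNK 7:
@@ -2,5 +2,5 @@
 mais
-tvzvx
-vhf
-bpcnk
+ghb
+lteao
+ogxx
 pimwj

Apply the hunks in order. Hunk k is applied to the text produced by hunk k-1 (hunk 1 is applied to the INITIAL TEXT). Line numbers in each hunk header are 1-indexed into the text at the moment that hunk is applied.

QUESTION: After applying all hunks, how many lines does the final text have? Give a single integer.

Answer: 8

Derivation:
Hunk 1: at line 3 remove [euyqj,xyfb,uyn] add [yjav,fqzcx] -> 7 lines: ztk mais nvtyr yjav fqzcx veq uey
Hunk 2: at line 3 remove [yjav,fqzcx] add [erufl,hjk] -> 7 lines: ztk mais nvtyr erufl hjk veq uey
Hunk 3: at line 1 remove [nvtyr,erufl,hjk] add [ncodi] -> 5 lines: ztk mais ncodi veq uey
Hunk 4: at line 1 remove [ncodi] add [lhzdt,jlpki,pimwj] -> 7 lines: ztk mais lhzdt jlpki pimwj veq uey
Hunk 5: at line 1 remove [lhzdt,jlpki] add [eqs] -> 6 lines: ztk mais eqs pimwj veq uey
Hunk 6: at line 1 remove [eqs] add [tvzvx,vhf,bpcnk] -> 8 lines: ztk mais tvzvx vhf bpcnk pimwj veq uey
Hunk 7: at line 2 remove [tvzvx,vhf,bpcnk] add [ghb,lteao,ogxx] -> 8 lines: ztk mais ghb lteao ogxx pimwj veq uey
Final line count: 8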